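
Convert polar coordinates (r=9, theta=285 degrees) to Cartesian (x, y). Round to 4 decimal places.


x = 9 * cos(285) = 2.3294
y = 9 * sin(285) = -8.6933

(2.3294, -8.6933)


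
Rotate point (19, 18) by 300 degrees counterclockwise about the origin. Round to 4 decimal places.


x' = 19*cos(300) - 18*sin(300) = 25.0885
y' = 19*sin(300) + 18*cos(300) = -7.4545

(25.0885, -7.4545)


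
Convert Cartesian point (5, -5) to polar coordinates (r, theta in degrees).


r = sqrt(5^2 + (-5)^2) = 7.0711
theta = atan2(-5, 5) = 315 degrees

r = 7.0711, theta = 315 degrees


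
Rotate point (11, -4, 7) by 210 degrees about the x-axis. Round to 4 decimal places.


x' = 11
y' = -4*cos(210) - 7*sin(210) = 6.9641
z' = -4*sin(210) + 7*cos(210) = -4.0622

(11, 6.9641, -4.0622)


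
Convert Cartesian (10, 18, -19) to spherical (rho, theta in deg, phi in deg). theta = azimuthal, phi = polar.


rho = sqrt(10^2 + 18^2 + (-19)^2) = 28.0179
theta = atan2(18, 10) = 60.9454 deg
phi = acos(-19/28.0179) = 132.6984 deg

rho = 28.0179, theta = 60.9454 deg, phi = 132.6984 deg


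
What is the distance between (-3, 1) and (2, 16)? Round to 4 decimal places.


d = sqrt((2--3)^2 + (16-1)^2) = 15.8114

15.8114


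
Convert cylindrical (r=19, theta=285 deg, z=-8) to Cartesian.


x = 19 * cos(285) = 4.9176
y = 19 * sin(285) = -18.3526
z = -8

(4.9176, -18.3526, -8)


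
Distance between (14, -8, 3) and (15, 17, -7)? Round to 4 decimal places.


d = sqrt((15-14)^2 + (17--8)^2 + (-7-3)^2) = 26.9444

26.9444


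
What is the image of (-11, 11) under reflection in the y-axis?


Reflection across y-axis: (x, y) -> (-x, y)
(-11, 11) -> (11, 11)

(11, 11)


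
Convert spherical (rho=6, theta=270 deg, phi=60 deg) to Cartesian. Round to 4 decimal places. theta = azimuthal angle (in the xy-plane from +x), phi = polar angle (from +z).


x = 6 * sin(60) * cos(270) = 0
y = 6 * sin(60) * sin(270) = -5.1962
z = 6 * cos(60) = 3

(0, -5.1962, 3)


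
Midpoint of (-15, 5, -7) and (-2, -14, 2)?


Midpoint = ((-15+-2)/2, (5+-14)/2, (-7+2)/2) = (-8.5, -4.5, -2.5)

(-8.5, -4.5, -2.5)


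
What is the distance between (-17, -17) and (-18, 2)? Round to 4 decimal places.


d = sqrt((-18--17)^2 + (2--17)^2) = 19.0263

19.0263


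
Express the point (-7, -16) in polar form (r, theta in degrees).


r = sqrt((-7)^2 + (-16)^2) = 17.4642
theta = atan2(-16, -7) = 246.3706 degrees

r = 17.4642, theta = 246.3706 degrees


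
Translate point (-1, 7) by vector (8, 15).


Translation: (x+dx, y+dy) = (-1+8, 7+15) = (7, 22)

(7, 22)


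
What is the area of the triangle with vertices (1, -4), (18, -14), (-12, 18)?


Area = |x1(y2-y3) + x2(y3-y1) + x3(y1-y2)| / 2
= |1*(-14-18) + 18*(18--4) + -12*(-4--14)| / 2
= 122

122


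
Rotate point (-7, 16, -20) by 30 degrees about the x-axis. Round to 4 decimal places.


x' = -7
y' = 16*cos(30) - -20*sin(30) = 23.8564
z' = 16*sin(30) + -20*cos(30) = -9.3205

(-7, 23.8564, -9.3205)


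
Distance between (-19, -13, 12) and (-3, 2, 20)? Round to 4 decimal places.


d = sqrt((-3--19)^2 + (2--13)^2 + (20-12)^2) = 23.3452

23.3452


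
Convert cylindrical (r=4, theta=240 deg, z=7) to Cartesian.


x = 4 * cos(240) = -2
y = 4 * sin(240) = -3.4641
z = 7

(-2, -3.4641, 7)


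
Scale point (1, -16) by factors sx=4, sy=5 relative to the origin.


Scaling: (x*sx, y*sy) = (1*4, -16*5) = (4, -80)

(4, -80)


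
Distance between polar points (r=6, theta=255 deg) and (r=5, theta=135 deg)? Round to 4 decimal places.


d = sqrt(r1^2 + r2^2 - 2*r1*r2*cos(t2-t1))
d = sqrt(6^2 + 5^2 - 2*6*5*cos(135-255)) = 9.5394

9.5394


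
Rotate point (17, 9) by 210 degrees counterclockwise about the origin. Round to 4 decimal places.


x' = 17*cos(210) - 9*sin(210) = -10.2224
y' = 17*sin(210) + 9*cos(210) = -16.2942

(-10.2224, -16.2942)


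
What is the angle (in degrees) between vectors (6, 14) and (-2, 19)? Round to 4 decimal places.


dot = 6*-2 + 14*19 = 254
|u| = 15.2315, |v| = 19.105
cos(angle) = 0.8729
angle = 29.2076 degrees

29.2076 degrees


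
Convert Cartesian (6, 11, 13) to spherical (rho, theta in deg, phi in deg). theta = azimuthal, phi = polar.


rho = sqrt(6^2 + 11^2 + 13^2) = 18.0555
theta = atan2(11, 6) = 61.3895 deg
phi = acos(13/18.0555) = 43.9452 deg

rho = 18.0555, theta = 61.3895 deg, phi = 43.9452 deg


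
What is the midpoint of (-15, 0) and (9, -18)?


Midpoint = ((-15+9)/2, (0+-18)/2) = (-3, -9)

(-3, -9)


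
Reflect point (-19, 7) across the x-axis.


Reflection across x-axis: (x, y) -> (x, -y)
(-19, 7) -> (-19, -7)

(-19, -7)


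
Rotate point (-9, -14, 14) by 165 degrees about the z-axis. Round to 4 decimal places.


x' = -9*cos(165) - -14*sin(165) = 12.3168
y' = -9*sin(165) + -14*cos(165) = 11.1936
z' = 14

(12.3168, 11.1936, 14)


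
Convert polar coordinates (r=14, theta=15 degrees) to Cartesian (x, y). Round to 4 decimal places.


x = 14 * cos(15) = 13.523
y = 14 * sin(15) = 3.6235

(13.523, 3.6235)


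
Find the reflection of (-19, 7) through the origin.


Reflection through origin: (x, y) -> (-x, -y)
(-19, 7) -> (19, -7)

(19, -7)


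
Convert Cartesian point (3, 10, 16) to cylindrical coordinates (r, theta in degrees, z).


r = sqrt(3^2 + 10^2) = 10.4403
theta = atan2(10, 3) = 73.3008 deg
z = 16

r = 10.4403, theta = 73.3008 deg, z = 16


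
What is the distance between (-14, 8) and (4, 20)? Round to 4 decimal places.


d = sqrt((4--14)^2 + (20-8)^2) = 21.6333

21.6333


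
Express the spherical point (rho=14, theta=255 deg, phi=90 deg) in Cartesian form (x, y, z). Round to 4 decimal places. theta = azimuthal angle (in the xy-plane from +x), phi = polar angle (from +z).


x = 14 * sin(90) * cos(255) = -3.6235
y = 14 * sin(90) * sin(255) = -13.523
z = 14 * cos(90) = 0

(-3.6235, -13.523, 0)


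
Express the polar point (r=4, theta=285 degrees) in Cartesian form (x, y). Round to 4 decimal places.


x = 4 * cos(285) = 1.0353
y = 4 * sin(285) = -3.8637

(1.0353, -3.8637)


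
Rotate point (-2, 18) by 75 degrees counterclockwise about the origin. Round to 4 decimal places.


x' = -2*cos(75) - 18*sin(75) = -17.9043
y' = -2*sin(75) + 18*cos(75) = 2.7269

(-17.9043, 2.7269)


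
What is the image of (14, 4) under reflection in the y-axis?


Reflection across y-axis: (x, y) -> (-x, y)
(14, 4) -> (-14, 4)

(-14, 4)


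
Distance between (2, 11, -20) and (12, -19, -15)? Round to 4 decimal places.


d = sqrt((12-2)^2 + (-19-11)^2 + (-15--20)^2) = 32.0156

32.0156


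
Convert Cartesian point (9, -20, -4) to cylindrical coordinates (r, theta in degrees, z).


r = sqrt(9^2 + (-20)^2) = 21.9317
theta = atan2(-20, 9) = 294.2277 deg
z = -4

r = 21.9317, theta = 294.2277 deg, z = -4


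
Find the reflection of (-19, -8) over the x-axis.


Reflection across x-axis: (x, y) -> (x, -y)
(-19, -8) -> (-19, 8)

(-19, 8)


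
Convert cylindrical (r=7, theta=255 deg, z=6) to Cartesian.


x = 7 * cos(255) = -1.8117
y = 7 * sin(255) = -6.7615
z = 6

(-1.8117, -6.7615, 6)


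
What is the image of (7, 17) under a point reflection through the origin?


Reflection through origin: (x, y) -> (-x, -y)
(7, 17) -> (-7, -17)

(-7, -17)


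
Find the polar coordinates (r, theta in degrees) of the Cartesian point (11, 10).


r = sqrt(11^2 + 10^2) = 14.8661
theta = atan2(10, 11) = 42.2737 degrees

r = 14.8661, theta = 42.2737 degrees


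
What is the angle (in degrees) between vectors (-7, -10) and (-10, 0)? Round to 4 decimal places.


dot = -7*-10 + -10*0 = 70
|u| = 12.2066, |v| = 10
cos(angle) = 0.5735
angle = 55.008 degrees

55.008 degrees


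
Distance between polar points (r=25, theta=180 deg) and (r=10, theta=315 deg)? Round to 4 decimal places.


d = sqrt(r1^2 + r2^2 - 2*r1*r2*cos(t2-t1))
d = sqrt(25^2 + 10^2 - 2*25*10*cos(315-180)) = 32.8413

32.8413


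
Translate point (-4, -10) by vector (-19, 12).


Translation: (x+dx, y+dy) = (-4+-19, -10+12) = (-23, 2)

(-23, 2)


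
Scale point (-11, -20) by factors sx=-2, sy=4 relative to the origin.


Scaling: (x*sx, y*sy) = (-11*-2, -20*4) = (22, -80)

(22, -80)


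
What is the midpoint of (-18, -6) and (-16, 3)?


Midpoint = ((-18+-16)/2, (-6+3)/2) = (-17, -1.5)

(-17, -1.5)


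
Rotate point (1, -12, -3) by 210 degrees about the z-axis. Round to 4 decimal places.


x' = 1*cos(210) - -12*sin(210) = -6.866
y' = 1*sin(210) + -12*cos(210) = 9.8923
z' = -3

(-6.866, 9.8923, -3)


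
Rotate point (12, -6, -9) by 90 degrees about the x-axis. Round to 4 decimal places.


x' = 12
y' = -6*cos(90) - -9*sin(90) = 9
z' = -6*sin(90) + -9*cos(90) = -6

(12, 9, -6)


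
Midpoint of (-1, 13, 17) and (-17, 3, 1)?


Midpoint = ((-1+-17)/2, (13+3)/2, (17+1)/2) = (-9, 8, 9)

(-9, 8, 9)


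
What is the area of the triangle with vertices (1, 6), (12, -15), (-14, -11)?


Area = |x1(y2-y3) + x2(y3-y1) + x3(y1-y2)| / 2
= |1*(-15--11) + 12*(-11-6) + -14*(6--15)| / 2
= 251

251


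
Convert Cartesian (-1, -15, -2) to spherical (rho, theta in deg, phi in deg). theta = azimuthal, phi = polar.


rho = sqrt((-1)^2 + (-15)^2 + (-2)^2) = 15.1658
theta = atan2(-15, -1) = 266.1859 deg
phi = acos(-2/15.1658) = 97.578 deg

rho = 15.1658, theta = 266.1859 deg, phi = 97.578 deg


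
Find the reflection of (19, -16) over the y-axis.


Reflection across y-axis: (x, y) -> (-x, y)
(19, -16) -> (-19, -16)

(-19, -16)


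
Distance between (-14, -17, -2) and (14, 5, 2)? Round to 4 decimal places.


d = sqrt((14--14)^2 + (5--17)^2 + (2--2)^2) = 35.8329

35.8329


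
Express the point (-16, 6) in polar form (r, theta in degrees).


r = sqrt((-16)^2 + 6^2) = 17.088
theta = atan2(6, -16) = 159.444 degrees

r = 17.088, theta = 159.444 degrees


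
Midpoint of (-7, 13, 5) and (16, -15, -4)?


Midpoint = ((-7+16)/2, (13+-15)/2, (5+-4)/2) = (4.5, -1, 0.5)

(4.5, -1, 0.5)


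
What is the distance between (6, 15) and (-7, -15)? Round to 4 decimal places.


d = sqrt((-7-6)^2 + (-15-15)^2) = 32.6956

32.6956


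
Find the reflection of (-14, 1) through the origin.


Reflection through origin: (x, y) -> (-x, -y)
(-14, 1) -> (14, -1)

(14, -1)


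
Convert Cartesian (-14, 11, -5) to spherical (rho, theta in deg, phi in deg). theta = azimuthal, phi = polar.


rho = sqrt((-14)^2 + 11^2 + (-5)^2) = 18.4932
theta = atan2(11, -14) = 141.8428 deg
phi = acos(-5/18.4932) = 105.6862 deg

rho = 18.4932, theta = 141.8428 deg, phi = 105.6862 deg


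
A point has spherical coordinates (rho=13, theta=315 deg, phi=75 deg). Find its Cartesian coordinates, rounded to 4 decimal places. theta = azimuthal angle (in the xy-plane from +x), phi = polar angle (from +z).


x = 13 * sin(75) * cos(315) = 8.8792
y = 13 * sin(75) * sin(315) = -8.8792
z = 13 * cos(75) = 3.3646

(8.8792, -8.8792, 3.3646)


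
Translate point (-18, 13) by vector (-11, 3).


Translation: (x+dx, y+dy) = (-18+-11, 13+3) = (-29, 16)

(-29, 16)


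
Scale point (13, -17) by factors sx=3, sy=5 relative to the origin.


Scaling: (x*sx, y*sy) = (13*3, -17*5) = (39, -85)

(39, -85)


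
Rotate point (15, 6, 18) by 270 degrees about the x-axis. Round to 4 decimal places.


x' = 15
y' = 6*cos(270) - 18*sin(270) = 18
z' = 6*sin(270) + 18*cos(270) = -6

(15, 18, -6)


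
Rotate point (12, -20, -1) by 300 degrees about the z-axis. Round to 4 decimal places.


x' = 12*cos(300) - -20*sin(300) = -11.3205
y' = 12*sin(300) + -20*cos(300) = -20.3923
z' = -1

(-11.3205, -20.3923, -1)


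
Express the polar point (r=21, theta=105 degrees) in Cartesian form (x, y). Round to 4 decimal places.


x = 21 * cos(105) = -5.4352
y = 21 * sin(105) = 20.2844

(-5.4352, 20.2844)


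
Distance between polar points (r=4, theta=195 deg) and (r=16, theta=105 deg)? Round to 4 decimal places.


d = sqrt(r1^2 + r2^2 - 2*r1*r2*cos(t2-t1))
d = sqrt(4^2 + 16^2 - 2*4*16*cos(105-195)) = 16.4924

16.4924


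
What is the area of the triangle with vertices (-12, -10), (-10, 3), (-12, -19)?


Area = |x1(y2-y3) + x2(y3-y1) + x3(y1-y2)| / 2
= |-12*(3--19) + -10*(-19--10) + -12*(-10-3)| / 2
= 9

9


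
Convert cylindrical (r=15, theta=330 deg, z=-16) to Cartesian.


x = 15 * cos(330) = 12.9904
y = 15 * sin(330) = -7.5
z = -16

(12.9904, -7.5, -16)


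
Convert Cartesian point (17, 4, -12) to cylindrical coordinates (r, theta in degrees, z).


r = sqrt(17^2 + 4^2) = 17.4642
theta = atan2(4, 17) = 13.2405 deg
z = -12

r = 17.4642, theta = 13.2405 deg, z = -12


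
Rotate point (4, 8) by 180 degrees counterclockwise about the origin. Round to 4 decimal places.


x' = 4*cos(180) - 8*sin(180) = -4
y' = 4*sin(180) + 8*cos(180) = -8

(-4, -8)


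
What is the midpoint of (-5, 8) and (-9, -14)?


Midpoint = ((-5+-9)/2, (8+-14)/2) = (-7, -3)

(-7, -3)


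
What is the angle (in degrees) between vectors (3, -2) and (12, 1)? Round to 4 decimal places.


dot = 3*12 + -2*1 = 34
|u| = 3.6056, |v| = 12.0416
cos(angle) = 0.7831
angle = 38.4537 degrees

38.4537 degrees


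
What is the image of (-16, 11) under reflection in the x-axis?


Reflection across x-axis: (x, y) -> (x, -y)
(-16, 11) -> (-16, -11)

(-16, -11)


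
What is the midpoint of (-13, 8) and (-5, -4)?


Midpoint = ((-13+-5)/2, (8+-4)/2) = (-9, 2)

(-9, 2)


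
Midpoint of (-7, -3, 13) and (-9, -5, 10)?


Midpoint = ((-7+-9)/2, (-3+-5)/2, (13+10)/2) = (-8, -4, 11.5)

(-8, -4, 11.5)


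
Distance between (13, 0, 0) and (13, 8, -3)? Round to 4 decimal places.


d = sqrt((13-13)^2 + (8-0)^2 + (-3-0)^2) = 8.544

8.544


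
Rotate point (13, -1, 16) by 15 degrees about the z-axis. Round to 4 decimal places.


x' = 13*cos(15) - -1*sin(15) = 12.8159
y' = 13*sin(15) + -1*cos(15) = 2.3987
z' = 16

(12.8159, 2.3987, 16)


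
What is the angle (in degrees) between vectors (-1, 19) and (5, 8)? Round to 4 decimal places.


dot = -1*5 + 19*8 = 147
|u| = 19.0263, |v| = 9.434
cos(angle) = 0.819
angle = 35.0182 degrees

35.0182 degrees


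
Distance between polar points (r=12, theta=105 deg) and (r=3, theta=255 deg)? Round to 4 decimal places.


d = sqrt(r1^2 + r2^2 - 2*r1*r2*cos(t2-t1))
d = sqrt(12^2 + 3^2 - 2*12*3*cos(255-105)) = 14.6749

14.6749


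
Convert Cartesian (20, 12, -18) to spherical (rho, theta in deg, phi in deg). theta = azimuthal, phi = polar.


rho = sqrt(20^2 + 12^2 + (-18)^2) = 29.4618
theta = atan2(12, 20) = 30.9638 deg
phi = acos(-18/29.4618) = 127.6589 deg

rho = 29.4618, theta = 30.9638 deg, phi = 127.6589 deg


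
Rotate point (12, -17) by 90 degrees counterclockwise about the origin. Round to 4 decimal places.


x' = 12*cos(90) - -17*sin(90) = 17
y' = 12*sin(90) + -17*cos(90) = 12

(17, 12)


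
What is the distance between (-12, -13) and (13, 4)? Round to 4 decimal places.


d = sqrt((13--12)^2 + (4--13)^2) = 30.2324

30.2324


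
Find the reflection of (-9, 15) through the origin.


Reflection through origin: (x, y) -> (-x, -y)
(-9, 15) -> (9, -15)

(9, -15)


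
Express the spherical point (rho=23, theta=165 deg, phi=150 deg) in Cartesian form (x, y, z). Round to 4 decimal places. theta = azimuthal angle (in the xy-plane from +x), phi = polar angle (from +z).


x = 23 * sin(150) * cos(165) = -11.1081
y = 23 * sin(150) * sin(165) = 2.9764
z = 23 * cos(150) = -19.9186

(-11.1081, 2.9764, -19.9186)


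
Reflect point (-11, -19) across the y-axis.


Reflection across y-axis: (x, y) -> (-x, y)
(-11, -19) -> (11, -19)

(11, -19)


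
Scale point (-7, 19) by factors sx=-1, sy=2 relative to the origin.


Scaling: (x*sx, y*sy) = (-7*-1, 19*2) = (7, 38)

(7, 38)


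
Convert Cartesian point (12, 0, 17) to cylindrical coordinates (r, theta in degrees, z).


r = sqrt(12^2 + 0^2) = 12
theta = atan2(0, 12) = 0 deg
z = 17

r = 12, theta = 0 deg, z = 17


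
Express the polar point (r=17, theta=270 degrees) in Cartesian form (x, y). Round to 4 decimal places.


x = 17 * cos(270) = 0
y = 17 * sin(270) = -17

(0, -17)


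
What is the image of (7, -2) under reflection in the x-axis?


Reflection across x-axis: (x, y) -> (x, -y)
(7, -2) -> (7, 2)

(7, 2)


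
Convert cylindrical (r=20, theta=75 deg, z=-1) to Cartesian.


x = 20 * cos(75) = 5.1764
y = 20 * sin(75) = 19.3185
z = -1

(5.1764, 19.3185, -1)


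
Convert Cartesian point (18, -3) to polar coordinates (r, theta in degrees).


r = sqrt(18^2 + (-3)^2) = 18.2483
theta = atan2(-3, 18) = 350.5377 degrees

r = 18.2483, theta = 350.5377 degrees


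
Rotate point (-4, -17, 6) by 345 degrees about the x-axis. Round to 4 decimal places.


x' = -4
y' = -17*cos(345) - 6*sin(345) = -14.8678
z' = -17*sin(345) + 6*cos(345) = 10.1955

(-4, -14.8678, 10.1955)


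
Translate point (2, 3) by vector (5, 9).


Translation: (x+dx, y+dy) = (2+5, 3+9) = (7, 12)

(7, 12)


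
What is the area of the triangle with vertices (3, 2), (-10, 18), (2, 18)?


Area = |x1(y2-y3) + x2(y3-y1) + x3(y1-y2)| / 2
= |3*(18-18) + -10*(18-2) + 2*(2-18)| / 2
= 96

96


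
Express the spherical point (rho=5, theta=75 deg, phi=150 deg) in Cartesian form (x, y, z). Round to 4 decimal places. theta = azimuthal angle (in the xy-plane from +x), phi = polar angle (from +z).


x = 5 * sin(150) * cos(75) = 0.647
y = 5 * sin(150) * sin(75) = 2.4148
z = 5 * cos(150) = -4.3301

(0.647, 2.4148, -4.3301)


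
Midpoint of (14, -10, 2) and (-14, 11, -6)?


Midpoint = ((14+-14)/2, (-10+11)/2, (2+-6)/2) = (0, 0.5, -2)

(0, 0.5, -2)


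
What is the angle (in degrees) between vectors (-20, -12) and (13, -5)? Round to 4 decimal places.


dot = -20*13 + -12*-5 = -200
|u| = 23.3238, |v| = 13.9284
cos(angle) = -0.6156
angle = 127.9987 degrees

127.9987 degrees


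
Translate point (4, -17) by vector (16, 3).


Translation: (x+dx, y+dy) = (4+16, -17+3) = (20, -14)

(20, -14)


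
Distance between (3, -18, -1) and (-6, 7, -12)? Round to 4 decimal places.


d = sqrt((-6-3)^2 + (7--18)^2 + (-12--1)^2) = 28.7576

28.7576


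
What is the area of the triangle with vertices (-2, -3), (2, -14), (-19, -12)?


Area = |x1(y2-y3) + x2(y3-y1) + x3(y1-y2)| / 2
= |-2*(-14--12) + 2*(-12--3) + -19*(-3--14)| / 2
= 111.5

111.5


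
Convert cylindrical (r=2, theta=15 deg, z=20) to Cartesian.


x = 2 * cos(15) = 1.9319
y = 2 * sin(15) = 0.5176
z = 20

(1.9319, 0.5176, 20)


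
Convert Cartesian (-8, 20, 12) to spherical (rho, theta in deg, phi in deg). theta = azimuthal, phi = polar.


rho = sqrt((-8)^2 + 20^2 + 12^2) = 24.6577
theta = atan2(20, -8) = 111.8014 deg
phi = acos(12/24.6577) = 60.8784 deg

rho = 24.6577, theta = 111.8014 deg, phi = 60.8784 deg


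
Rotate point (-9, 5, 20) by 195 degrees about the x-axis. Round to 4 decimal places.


x' = -9
y' = 5*cos(195) - 20*sin(195) = 0.3468
z' = 5*sin(195) + 20*cos(195) = -20.6126

(-9, 0.3468, -20.6126)


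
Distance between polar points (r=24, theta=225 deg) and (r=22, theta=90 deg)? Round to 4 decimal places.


d = sqrt(r1^2 + r2^2 - 2*r1*r2*cos(t2-t1))
d = sqrt(24^2 + 22^2 - 2*24*22*cos(90-225)) = 42.5053

42.5053


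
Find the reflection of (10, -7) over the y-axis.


Reflection across y-axis: (x, y) -> (-x, y)
(10, -7) -> (-10, -7)

(-10, -7)


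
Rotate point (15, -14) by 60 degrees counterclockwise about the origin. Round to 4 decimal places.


x' = 15*cos(60) - -14*sin(60) = 19.6244
y' = 15*sin(60) + -14*cos(60) = 5.9904

(19.6244, 5.9904)


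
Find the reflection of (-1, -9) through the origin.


Reflection through origin: (x, y) -> (-x, -y)
(-1, -9) -> (1, 9)

(1, 9)


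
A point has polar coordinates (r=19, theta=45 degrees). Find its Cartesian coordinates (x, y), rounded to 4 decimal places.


x = 19 * cos(45) = 13.435
y = 19 * sin(45) = 13.435

(13.435, 13.435)


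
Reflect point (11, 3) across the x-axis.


Reflection across x-axis: (x, y) -> (x, -y)
(11, 3) -> (11, -3)

(11, -3)


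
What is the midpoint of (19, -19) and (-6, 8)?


Midpoint = ((19+-6)/2, (-19+8)/2) = (6.5, -5.5)

(6.5, -5.5)


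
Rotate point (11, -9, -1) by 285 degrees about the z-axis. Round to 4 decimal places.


x' = 11*cos(285) - -9*sin(285) = -5.8463
y' = 11*sin(285) + -9*cos(285) = -12.9546
z' = -1

(-5.8463, -12.9546, -1)


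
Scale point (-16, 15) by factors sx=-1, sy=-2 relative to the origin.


Scaling: (x*sx, y*sy) = (-16*-1, 15*-2) = (16, -30)

(16, -30)


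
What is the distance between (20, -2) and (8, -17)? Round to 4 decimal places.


d = sqrt((8-20)^2 + (-17--2)^2) = 19.2094

19.2094


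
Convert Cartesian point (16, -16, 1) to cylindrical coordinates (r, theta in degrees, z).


r = sqrt(16^2 + (-16)^2) = 22.6274
theta = atan2(-16, 16) = 315 deg
z = 1

r = 22.6274, theta = 315 deg, z = 1


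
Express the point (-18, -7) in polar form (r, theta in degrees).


r = sqrt((-18)^2 + (-7)^2) = 19.3132
theta = atan2(-7, -18) = 201.2505 degrees

r = 19.3132, theta = 201.2505 degrees


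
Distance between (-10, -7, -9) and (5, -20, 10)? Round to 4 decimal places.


d = sqrt((5--10)^2 + (-20--7)^2 + (10--9)^2) = 27.4773

27.4773


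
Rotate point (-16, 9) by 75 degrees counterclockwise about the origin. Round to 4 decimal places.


x' = -16*cos(75) - 9*sin(75) = -12.8344
y' = -16*sin(75) + 9*cos(75) = -13.1254

(-12.8344, -13.1254)


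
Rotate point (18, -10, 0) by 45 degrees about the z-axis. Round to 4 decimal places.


x' = 18*cos(45) - -10*sin(45) = 19.799
y' = 18*sin(45) + -10*cos(45) = 5.6569
z' = 0

(19.799, 5.6569, 0)


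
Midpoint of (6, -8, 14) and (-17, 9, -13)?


Midpoint = ((6+-17)/2, (-8+9)/2, (14+-13)/2) = (-5.5, 0.5, 0.5)

(-5.5, 0.5, 0.5)


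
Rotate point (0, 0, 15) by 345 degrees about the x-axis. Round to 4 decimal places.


x' = 0
y' = 0*cos(345) - 15*sin(345) = 3.8823
z' = 0*sin(345) + 15*cos(345) = 14.4889

(0, 3.8823, 14.4889)


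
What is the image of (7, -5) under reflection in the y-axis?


Reflection across y-axis: (x, y) -> (-x, y)
(7, -5) -> (-7, -5)

(-7, -5)


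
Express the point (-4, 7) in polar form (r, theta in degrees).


r = sqrt((-4)^2 + 7^2) = 8.0623
theta = atan2(7, -4) = 119.7449 degrees

r = 8.0623, theta = 119.7449 degrees


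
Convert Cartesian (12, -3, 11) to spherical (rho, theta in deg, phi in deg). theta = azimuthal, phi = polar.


rho = sqrt(12^2 + (-3)^2 + 11^2) = 16.5529
theta = atan2(-3, 12) = 345.9638 deg
phi = acos(11/16.5529) = 48.3534 deg

rho = 16.5529, theta = 345.9638 deg, phi = 48.3534 deg


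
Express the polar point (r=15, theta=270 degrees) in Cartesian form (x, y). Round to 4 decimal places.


x = 15 * cos(270) = 0
y = 15 * sin(270) = -15

(0, -15)


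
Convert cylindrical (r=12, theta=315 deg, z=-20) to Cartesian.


x = 12 * cos(315) = 8.4853
y = 12 * sin(315) = -8.4853
z = -20

(8.4853, -8.4853, -20)


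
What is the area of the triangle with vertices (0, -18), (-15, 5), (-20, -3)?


Area = |x1(y2-y3) + x2(y3-y1) + x3(y1-y2)| / 2
= |0*(5--3) + -15*(-3--18) + -20*(-18-5)| / 2
= 117.5

117.5


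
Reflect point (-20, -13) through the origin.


Reflection through origin: (x, y) -> (-x, -y)
(-20, -13) -> (20, 13)

(20, 13)


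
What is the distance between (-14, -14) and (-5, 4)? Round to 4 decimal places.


d = sqrt((-5--14)^2 + (4--14)^2) = 20.1246

20.1246


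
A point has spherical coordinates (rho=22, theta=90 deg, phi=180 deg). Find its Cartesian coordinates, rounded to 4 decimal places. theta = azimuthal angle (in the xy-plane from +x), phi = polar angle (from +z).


x = 22 * sin(180) * cos(90) = 0
y = 22 * sin(180) * sin(90) = 0
z = 22 * cos(180) = -22

(0, 0, -22)


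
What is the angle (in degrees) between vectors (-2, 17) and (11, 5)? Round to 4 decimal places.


dot = -2*11 + 17*5 = 63
|u| = 17.1172, |v| = 12.083
cos(angle) = 0.3046
angle = 72.2659 degrees

72.2659 degrees


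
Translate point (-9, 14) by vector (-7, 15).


Translation: (x+dx, y+dy) = (-9+-7, 14+15) = (-16, 29)

(-16, 29)


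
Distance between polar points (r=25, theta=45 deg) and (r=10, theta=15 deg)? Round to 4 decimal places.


d = sqrt(r1^2 + r2^2 - 2*r1*r2*cos(t2-t1))
d = sqrt(25^2 + 10^2 - 2*25*10*cos(15-45)) = 17.0876

17.0876


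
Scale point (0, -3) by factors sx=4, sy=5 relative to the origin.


Scaling: (x*sx, y*sy) = (0*4, -3*5) = (0, -15)

(0, -15)


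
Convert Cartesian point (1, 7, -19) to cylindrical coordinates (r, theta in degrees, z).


r = sqrt(1^2 + 7^2) = 7.0711
theta = atan2(7, 1) = 81.8699 deg
z = -19

r = 7.0711, theta = 81.8699 deg, z = -19


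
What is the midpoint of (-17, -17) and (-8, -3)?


Midpoint = ((-17+-8)/2, (-17+-3)/2) = (-12.5, -10)

(-12.5, -10)


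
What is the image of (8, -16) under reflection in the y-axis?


Reflection across y-axis: (x, y) -> (-x, y)
(8, -16) -> (-8, -16)

(-8, -16)


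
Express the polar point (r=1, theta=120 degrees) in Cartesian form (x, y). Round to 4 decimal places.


x = 1 * cos(120) = -0.5
y = 1 * sin(120) = 0.866

(-0.5, 0.866)


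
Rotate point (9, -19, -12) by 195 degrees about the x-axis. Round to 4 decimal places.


x' = 9
y' = -19*cos(195) - -12*sin(195) = 15.2468
z' = -19*sin(195) + -12*cos(195) = 16.5087

(9, 15.2468, 16.5087)


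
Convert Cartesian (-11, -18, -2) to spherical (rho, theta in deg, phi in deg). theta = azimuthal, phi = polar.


rho = sqrt((-11)^2 + (-18)^2 + (-2)^2) = 21.1896
theta = atan2(-18, -11) = 238.5704 deg
phi = acos(-2/21.1896) = 95.416 deg

rho = 21.1896, theta = 238.5704 deg, phi = 95.416 deg


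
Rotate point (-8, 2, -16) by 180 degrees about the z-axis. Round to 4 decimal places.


x' = -8*cos(180) - 2*sin(180) = 8
y' = -8*sin(180) + 2*cos(180) = -2
z' = -16

(8, -2, -16)


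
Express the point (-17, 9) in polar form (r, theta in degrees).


r = sqrt((-17)^2 + 9^2) = 19.2354
theta = atan2(9, -17) = 152.1027 degrees

r = 19.2354, theta = 152.1027 degrees


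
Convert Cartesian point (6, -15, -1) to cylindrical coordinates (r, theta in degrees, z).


r = sqrt(6^2 + (-15)^2) = 16.1555
theta = atan2(-15, 6) = 291.8014 deg
z = -1

r = 16.1555, theta = 291.8014 deg, z = -1


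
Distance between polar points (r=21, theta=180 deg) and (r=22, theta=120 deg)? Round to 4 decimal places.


d = sqrt(r1^2 + r2^2 - 2*r1*r2*cos(t2-t1))
d = sqrt(21^2 + 22^2 - 2*21*22*cos(120-180)) = 21.5174

21.5174


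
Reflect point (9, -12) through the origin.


Reflection through origin: (x, y) -> (-x, -y)
(9, -12) -> (-9, 12)

(-9, 12)


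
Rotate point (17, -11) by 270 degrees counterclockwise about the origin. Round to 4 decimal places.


x' = 17*cos(270) - -11*sin(270) = -11
y' = 17*sin(270) + -11*cos(270) = -17

(-11, -17)


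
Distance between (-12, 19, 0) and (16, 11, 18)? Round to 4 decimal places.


d = sqrt((16--12)^2 + (11-19)^2 + (18-0)^2) = 34.2345

34.2345


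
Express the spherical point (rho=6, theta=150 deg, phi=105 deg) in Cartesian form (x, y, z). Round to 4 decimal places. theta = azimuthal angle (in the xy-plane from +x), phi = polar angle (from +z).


x = 6 * sin(105) * cos(150) = -5.0191
y = 6 * sin(105) * sin(150) = 2.8978
z = 6 * cos(105) = -1.5529

(-5.0191, 2.8978, -1.5529)


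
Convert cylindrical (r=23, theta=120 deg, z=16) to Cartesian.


x = 23 * cos(120) = -11.5
y = 23 * sin(120) = 19.9186
z = 16

(-11.5, 19.9186, 16)


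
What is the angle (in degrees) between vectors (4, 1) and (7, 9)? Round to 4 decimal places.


dot = 4*7 + 1*9 = 37
|u| = 4.1231, |v| = 11.4018
cos(angle) = 0.7871
angle = 38.0888 degrees

38.0888 degrees


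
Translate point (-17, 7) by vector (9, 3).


Translation: (x+dx, y+dy) = (-17+9, 7+3) = (-8, 10)

(-8, 10)


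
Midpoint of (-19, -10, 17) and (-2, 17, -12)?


Midpoint = ((-19+-2)/2, (-10+17)/2, (17+-12)/2) = (-10.5, 3.5, 2.5)

(-10.5, 3.5, 2.5)


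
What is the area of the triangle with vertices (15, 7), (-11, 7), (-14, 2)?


Area = |x1(y2-y3) + x2(y3-y1) + x3(y1-y2)| / 2
= |15*(7-2) + -11*(2-7) + -14*(7-7)| / 2
= 65

65


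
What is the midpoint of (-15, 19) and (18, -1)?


Midpoint = ((-15+18)/2, (19+-1)/2) = (1.5, 9)

(1.5, 9)


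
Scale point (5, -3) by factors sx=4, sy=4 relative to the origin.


Scaling: (x*sx, y*sy) = (5*4, -3*4) = (20, -12)

(20, -12)


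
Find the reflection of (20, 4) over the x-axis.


Reflection across x-axis: (x, y) -> (x, -y)
(20, 4) -> (20, -4)

(20, -4)


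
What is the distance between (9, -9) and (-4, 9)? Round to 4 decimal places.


d = sqrt((-4-9)^2 + (9--9)^2) = 22.2036

22.2036


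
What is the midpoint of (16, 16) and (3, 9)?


Midpoint = ((16+3)/2, (16+9)/2) = (9.5, 12.5)

(9.5, 12.5)


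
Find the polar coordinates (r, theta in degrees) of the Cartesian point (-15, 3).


r = sqrt((-15)^2 + 3^2) = 15.2971
theta = atan2(3, -15) = 168.6901 degrees

r = 15.2971, theta = 168.6901 degrees


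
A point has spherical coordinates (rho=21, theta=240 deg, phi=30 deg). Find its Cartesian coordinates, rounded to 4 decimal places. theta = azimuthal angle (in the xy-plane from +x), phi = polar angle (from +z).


x = 21 * sin(30) * cos(240) = -5.25
y = 21 * sin(30) * sin(240) = -9.0933
z = 21 * cos(30) = 18.1865

(-5.25, -9.0933, 18.1865)


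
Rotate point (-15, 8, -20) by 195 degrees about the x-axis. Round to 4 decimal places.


x' = -15
y' = 8*cos(195) - -20*sin(195) = -12.9038
z' = 8*sin(195) + -20*cos(195) = 17.248

(-15, -12.9038, 17.248)


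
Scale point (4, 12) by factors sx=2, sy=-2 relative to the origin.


Scaling: (x*sx, y*sy) = (4*2, 12*-2) = (8, -24)

(8, -24)


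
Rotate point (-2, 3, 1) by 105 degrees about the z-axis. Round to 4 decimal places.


x' = -2*cos(105) - 3*sin(105) = -2.3801
y' = -2*sin(105) + 3*cos(105) = -2.7083
z' = 1

(-2.3801, -2.7083, 1)


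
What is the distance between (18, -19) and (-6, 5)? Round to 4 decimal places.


d = sqrt((-6-18)^2 + (5--19)^2) = 33.9411

33.9411


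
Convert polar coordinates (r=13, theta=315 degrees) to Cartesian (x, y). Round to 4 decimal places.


x = 13 * cos(315) = 9.1924
y = 13 * sin(315) = -9.1924

(9.1924, -9.1924)


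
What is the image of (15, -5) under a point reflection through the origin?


Reflection through origin: (x, y) -> (-x, -y)
(15, -5) -> (-15, 5)

(-15, 5)


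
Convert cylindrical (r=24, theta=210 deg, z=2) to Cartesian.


x = 24 * cos(210) = -20.7846
y = 24 * sin(210) = -12
z = 2

(-20.7846, -12, 2)


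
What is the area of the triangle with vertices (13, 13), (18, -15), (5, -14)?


Area = |x1(y2-y3) + x2(y3-y1) + x3(y1-y2)| / 2
= |13*(-15--14) + 18*(-14-13) + 5*(13--15)| / 2
= 179.5

179.5


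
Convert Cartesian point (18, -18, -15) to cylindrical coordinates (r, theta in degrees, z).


r = sqrt(18^2 + (-18)^2) = 25.4558
theta = atan2(-18, 18) = 315 deg
z = -15

r = 25.4558, theta = 315 deg, z = -15


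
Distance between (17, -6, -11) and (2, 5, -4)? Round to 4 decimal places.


d = sqrt((2-17)^2 + (5--6)^2 + (-4--11)^2) = 19.8746

19.8746


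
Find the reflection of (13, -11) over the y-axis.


Reflection across y-axis: (x, y) -> (-x, y)
(13, -11) -> (-13, -11)

(-13, -11)


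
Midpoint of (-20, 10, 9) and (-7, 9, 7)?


Midpoint = ((-20+-7)/2, (10+9)/2, (9+7)/2) = (-13.5, 9.5, 8)

(-13.5, 9.5, 8)


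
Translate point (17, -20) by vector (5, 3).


Translation: (x+dx, y+dy) = (17+5, -20+3) = (22, -17)

(22, -17)


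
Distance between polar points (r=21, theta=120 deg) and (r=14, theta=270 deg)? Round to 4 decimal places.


d = sqrt(r1^2 + r2^2 - 2*r1*r2*cos(t2-t1))
d = sqrt(21^2 + 14^2 - 2*21*14*cos(270-120)) = 33.8559

33.8559


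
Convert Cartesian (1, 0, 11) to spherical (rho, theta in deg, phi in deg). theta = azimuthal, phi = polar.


rho = sqrt(1^2 + 0^2 + 11^2) = 11.0454
theta = atan2(0, 1) = 0 deg
phi = acos(11/11.0454) = 5.1944 deg

rho = 11.0454, theta = 0 deg, phi = 5.1944 deg


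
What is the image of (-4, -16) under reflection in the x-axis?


Reflection across x-axis: (x, y) -> (x, -y)
(-4, -16) -> (-4, 16)

(-4, 16)


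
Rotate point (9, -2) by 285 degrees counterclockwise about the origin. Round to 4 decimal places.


x' = 9*cos(285) - -2*sin(285) = 0.3975
y' = 9*sin(285) + -2*cos(285) = -9.211

(0.3975, -9.211)


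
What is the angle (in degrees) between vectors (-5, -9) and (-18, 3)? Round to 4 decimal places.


dot = -5*-18 + -9*3 = 63
|u| = 10.2956, |v| = 18.2483
cos(angle) = 0.3353
angle = 70.4077 degrees

70.4077 degrees


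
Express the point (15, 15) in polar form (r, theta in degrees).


r = sqrt(15^2 + 15^2) = 21.2132
theta = atan2(15, 15) = 45 degrees

r = 21.2132, theta = 45 degrees


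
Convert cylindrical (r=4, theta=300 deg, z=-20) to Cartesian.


x = 4 * cos(300) = 2
y = 4 * sin(300) = -3.4641
z = -20

(2, -3.4641, -20)


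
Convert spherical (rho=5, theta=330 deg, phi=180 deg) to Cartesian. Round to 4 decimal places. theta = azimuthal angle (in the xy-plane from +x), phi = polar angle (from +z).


x = 5 * sin(180) * cos(330) = 0
y = 5 * sin(180) * sin(330) = 0
z = 5 * cos(180) = -5

(0, 0, -5)


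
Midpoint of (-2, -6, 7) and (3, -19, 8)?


Midpoint = ((-2+3)/2, (-6+-19)/2, (7+8)/2) = (0.5, -12.5, 7.5)

(0.5, -12.5, 7.5)


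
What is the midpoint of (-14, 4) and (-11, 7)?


Midpoint = ((-14+-11)/2, (4+7)/2) = (-12.5, 5.5)

(-12.5, 5.5)


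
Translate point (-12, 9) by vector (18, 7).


Translation: (x+dx, y+dy) = (-12+18, 9+7) = (6, 16)

(6, 16)


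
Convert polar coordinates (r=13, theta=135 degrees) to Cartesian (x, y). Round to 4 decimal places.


x = 13 * cos(135) = -9.1924
y = 13 * sin(135) = 9.1924

(-9.1924, 9.1924)


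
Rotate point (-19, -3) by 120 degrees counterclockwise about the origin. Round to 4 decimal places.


x' = -19*cos(120) - -3*sin(120) = 12.0981
y' = -19*sin(120) + -3*cos(120) = -14.9545

(12.0981, -14.9545)


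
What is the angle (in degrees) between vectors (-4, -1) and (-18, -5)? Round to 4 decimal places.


dot = -4*-18 + -1*-5 = 77
|u| = 4.1231, |v| = 18.6815
cos(angle) = 0.9997
angle = 1.4879 degrees

1.4879 degrees


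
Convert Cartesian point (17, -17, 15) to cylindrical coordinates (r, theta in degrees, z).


r = sqrt(17^2 + (-17)^2) = 24.0416
theta = atan2(-17, 17) = 315 deg
z = 15

r = 24.0416, theta = 315 deg, z = 15


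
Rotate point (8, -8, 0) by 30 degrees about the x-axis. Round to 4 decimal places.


x' = 8
y' = -8*cos(30) - 0*sin(30) = -6.9282
z' = -8*sin(30) + 0*cos(30) = -4

(8, -6.9282, -4)


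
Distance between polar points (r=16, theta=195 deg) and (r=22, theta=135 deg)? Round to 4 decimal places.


d = sqrt(r1^2 + r2^2 - 2*r1*r2*cos(t2-t1))
d = sqrt(16^2 + 22^2 - 2*16*22*cos(135-195)) = 19.6977

19.6977


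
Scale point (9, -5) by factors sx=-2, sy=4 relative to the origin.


Scaling: (x*sx, y*sy) = (9*-2, -5*4) = (-18, -20)

(-18, -20)


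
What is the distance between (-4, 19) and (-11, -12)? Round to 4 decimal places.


d = sqrt((-11--4)^2 + (-12-19)^2) = 31.7805

31.7805


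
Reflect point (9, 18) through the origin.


Reflection through origin: (x, y) -> (-x, -y)
(9, 18) -> (-9, -18)

(-9, -18)


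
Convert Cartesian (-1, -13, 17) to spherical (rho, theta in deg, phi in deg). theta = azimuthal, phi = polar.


rho = sqrt((-1)^2 + (-13)^2 + 17^2) = 21.4243
theta = atan2(-13, -1) = 265.6013 deg
phi = acos(17/21.4243) = 37.4869 deg

rho = 21.4243, theta = 265.6013 deg, phi = 37.4869 deg


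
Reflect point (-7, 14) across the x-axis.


Reflection across x-axis: (x, y) -> (x, -y)
(-7, 14) -> (-7, -14)

(-7, -14)


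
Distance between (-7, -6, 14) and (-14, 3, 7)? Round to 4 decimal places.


d = sqrt((-14--7)^2 + (3--6)^2 + (7-14)^2) = 13.3791

13.3791


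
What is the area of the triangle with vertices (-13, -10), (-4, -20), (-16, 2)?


Area = |x1(y2-y3) + x2(y3-y1) + x3(y1-y2)| / 2
= |-13*(-20-2) + -4*(2--10) + -16*(-10--20)| / 2
= 39

39


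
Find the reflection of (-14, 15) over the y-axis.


Reflection across y-axis: (x, y) -> (-x, y)
(-14, 15) -> (14, 15)

(14, 15)


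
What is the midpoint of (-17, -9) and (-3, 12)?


Midpoint = ((-17+-3)/2, (-9+12)/2) = (-10, 1.5)

(-10, 1.5)


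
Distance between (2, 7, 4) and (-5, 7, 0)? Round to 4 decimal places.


d = sqrt((-5-2)^2 + (7-7)^2 + (0-4)^2) = 8.0623

8.0623


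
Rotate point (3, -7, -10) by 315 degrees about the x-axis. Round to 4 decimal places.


x' = 3
y' = -7*cos(315) - -10*sin(315) = -12.0208
z' = -7*sin(315) + -10*cos(315) = -2.1213

(3, -12.0208, -2.1213)


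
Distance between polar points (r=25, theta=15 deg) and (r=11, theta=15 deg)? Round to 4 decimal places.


d = sqrt(r1^2 + r2^2 - 2*r1*r2*cos(t2-t1))
d = sqrt(25^2 + 11^2 - 2*25*11*cos(15-15)) = 14

14


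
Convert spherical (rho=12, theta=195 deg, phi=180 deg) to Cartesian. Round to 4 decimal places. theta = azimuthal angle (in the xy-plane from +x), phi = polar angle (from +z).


x = 12 * sin(180) * cos(195) = 0
y = 12 * sin(180) * sin(195) = 0
z = 12 * cos(180) = -12

(0, 0, -12)


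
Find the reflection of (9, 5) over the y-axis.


Reflection across y-axis: (x, y) -> (-x, y)
(9, 5) -> (-9, 5)

(-9, 5)


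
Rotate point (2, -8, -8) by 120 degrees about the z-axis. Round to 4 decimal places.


x' = 2*cos(120) - -8*sin(120) = 5.9282
y' = 2*sin(120) + -8*cos(120) = 5.7321
z' = -8

(5.9282, 5.7321, -8)


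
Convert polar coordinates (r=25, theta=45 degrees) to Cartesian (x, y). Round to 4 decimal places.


x = 25 * cos(45) = 17.6777
y = 25 * sin(45) = 17.6777

(17.6777, 17.6777)


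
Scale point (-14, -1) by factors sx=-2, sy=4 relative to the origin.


Scaling: (x*sx, y*sy) = (-14*-2, -1*4) = (28, -4)

(28, -4)


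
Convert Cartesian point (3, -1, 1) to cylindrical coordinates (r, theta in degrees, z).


r = sqrt(3^2 + (-1)^2) = 3.1623
theta = atan2(-1, 3) = 341.5651 deg
z = 1

r = 3.1623, theta = 341.5651 deg, z = 1


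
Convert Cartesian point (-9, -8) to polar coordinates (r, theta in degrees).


r = sqrt((-9)^2 + (-8)^2) = 12.0416
theta = atan2(-8, -9) = 221.6335 degrees

r = 12.0416, theta = 221.6335 degrees


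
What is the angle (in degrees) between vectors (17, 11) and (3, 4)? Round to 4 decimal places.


dot = 17*3 + 11*4 = 95
|u| = 20.2485, |v| = 5
cos(angle) = 0.9383
angle = 20.2249 degrees

20.2249 degrees


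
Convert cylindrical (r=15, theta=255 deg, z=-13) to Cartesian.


x = 15 * cos(255) = -3.8823
y = 15 * sin(255) = -14.4889
z = -13

(-3.8823, -14.4889, -13)


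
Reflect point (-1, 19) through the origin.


Reflection through origin: (x, y) -> (-x, -y)
(-1, 19) -> (1, -19)

(1, -19)


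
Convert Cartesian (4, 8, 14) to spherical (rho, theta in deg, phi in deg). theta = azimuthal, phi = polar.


rho = sqrt(4^2 + 8^2 + 14^2) = 16.6132
theta = atan2(8, 4) = 63.4349 deg
phi = acos(14/16.6132) = 32.5736 deg

rho = 16.6132, theta = 63.4349 deg, phi = 32.5736 deg


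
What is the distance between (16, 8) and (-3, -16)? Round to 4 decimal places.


d = sqrt((-3-16)^2 + (-16-8)^2) = 30.6105

30.6105


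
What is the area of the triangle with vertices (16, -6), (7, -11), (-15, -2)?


Area = |x1(y2-y3) + x2(y3-y1) + x3(y1-y2)| / 2
= |16*(-11--2) + 7*(-2--6) + -15*(-6--11)| / 2
= 95.5

95.5


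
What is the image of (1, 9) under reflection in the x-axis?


Reflection across x-axis: (x, y) -> (x, -y)
(1, 9) -> (1, -9)

(1, -9)


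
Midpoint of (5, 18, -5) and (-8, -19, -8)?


Midpoint = ((5+-8)/2, (18+-19)/2, (-5+-8)/2) = (-1.5, -0.5, -6.5)

(-1.5, -0.5, -6.5)
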